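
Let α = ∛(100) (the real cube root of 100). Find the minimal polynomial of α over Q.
m_α(x) = x^3 - 100

α satisfies α^3 = 100, so x^3 - 100 annihilates α. By the rational root test, a rational root p/q (in lowest terms) of x^3 - 100 would satisfy p^3 = 100 q^3, forcing q = 1 and p^3 = 100; but 100 is not a perfect cube, contradiction. A monic cubic over Q with no rational root is irreducible (any nontrivial factorization would include a linear factor). Hence x^3 - 100 is the minimal polynomial of α, and in particular [Q(α):Q] = 3.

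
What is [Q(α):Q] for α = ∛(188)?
[Q(α):Q] = 3

The minimal polynomial of α is x^3 - 188, irreducible over Q since 188 is not a perfect cube (so x^3 - 188 has no rational root). Hence [Q(α):Q] = deg(m_α) = 3.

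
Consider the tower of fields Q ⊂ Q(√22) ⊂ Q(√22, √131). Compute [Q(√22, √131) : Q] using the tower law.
[Q(√22, √131) : Q] = 4

[Q(√22):Q] = 2 (min poly x^2 - 22, irreducible since 22 is squarefree > 1). For the top step, suppose √131 ∈ Q(√22), say √131 = c + d√22 with c, d ∈ Q. Squaring: 131 = c^2 + 22d^2 + 2cd√22. Since √22 ∉ Q this forces 2cd = 0. If d = 0 then √131 = c ∈ Q, contradicting 131 squarefree > 1. If c = 0 then 131 = 22d^2, so 22·131 = (22d)^2 is a perfect square in Q — but 22·131 = 2882 is not a perfect square (since 22 and 131 are distinct squarefree integers). Contradiction. Hence √131 ∉ Q(√22), so x^2 - 131 stays irreducible over Q(√22) and [Q(√22, √131) : Q(√22)] = 2. By the tower law, [Q(√22, √131) : Q] = 2 · 2 = 4.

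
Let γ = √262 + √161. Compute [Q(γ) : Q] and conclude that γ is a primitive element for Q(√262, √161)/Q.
[Q(γ) : Q] = 4 (equivalently, Q(γ) = Q(√262, √161))

Obviously Q(γ) ⊆ Q(√262, √161), and [Q(√262, √161):Q] = 4 (since 262, 161 are distinct squarefree integers > 1 with 42182 not a perfect square). To show equality we compute the minimal polynomial of γ. From γ = √262 + √161: γ^2 = 262 + 2√(42182) + 161 = 423 + 2√(42182), so γ^2 - 423 = 2√(42182); squaring, (γ^2 - 423)^2 = 4·42182, i.e. γ^4 - 846γ^2 + 178929 - 168728 = 0, i.e. γ^4 - 846γ^2 + 10201 = 0. So γ is a root of x^4 - 846x^2 + 10201. This polynomial is irreducible over Q: it has no rational root (each ±√262 ± √161 is irrational), and any factorization into two quadratics over Q would force √(42182) ∈ Q (pairing opposite roots) or √262, √161 ∈ Q (other pairings), all impossible. Hence [Q(γ):Q] = 4 = [Q(√262, √161):Q], so Q(γ) = Q(√262, √161).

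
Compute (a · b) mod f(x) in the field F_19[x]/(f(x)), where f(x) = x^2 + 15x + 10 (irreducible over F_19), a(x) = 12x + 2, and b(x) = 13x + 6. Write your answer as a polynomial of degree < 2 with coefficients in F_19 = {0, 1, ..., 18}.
a · b ≡ 10 (mod f(x))

Multiply in F_19[x]: a(x)·b(x) = (12x + 2)·(13x + 6) = 4x^2 + 3x + 12. This has degree ≥ 2, so divide by f(x) over F_19: 4x^2 + 3x + 12 = (4)·(x^2 + 15x + 10) + (10). Hence a·b ≡ 10 (mod f). (F_19[x]/(f) is a field with 19^2 = 361 elements since f is irreducible of degree 2.)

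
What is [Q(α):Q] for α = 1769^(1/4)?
[Q(α):Q] = 4

α is a root of x^4 - 1769. By Eisenstein's criterion at the prime p = 29 (which divides the constant term 1769 but p^2 = 841 does not, since 1769 is squarefree), x^4 - 1769 is irreducible over Q. Hence [Q(α):Q] = 4.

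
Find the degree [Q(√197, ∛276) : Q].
[Q(√197, ∛276) : Q] = 6

Let L = Q(√197, ∛276). Since Q(√197) ⊂ L and [Q(√197):Q] = 2, the tower law gives 2 | [L:Q]. Likewise Q(∛276) ⊂ L with [Q(∛276):Q] = 3 (because 276 is not a perfect cube), so 3 | [L:Q]. As gcd(2,3) = 1, [L:Q] is divisible by 6. Conversely L is generated over Q by √197 and ∛276, so [L:Q] ≤ 2·3 = 6. Therefore [Q(√197, ∛276) : Q] = 6.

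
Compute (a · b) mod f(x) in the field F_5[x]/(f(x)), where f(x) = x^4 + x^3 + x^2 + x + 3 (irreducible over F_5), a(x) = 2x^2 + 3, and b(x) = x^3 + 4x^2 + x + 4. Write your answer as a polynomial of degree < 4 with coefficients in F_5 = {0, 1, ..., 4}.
a · b ≡ 2x^3 + 2x^2 + x + 4 (mod f(x))

Multiply in F_5[x]: a(x)·b(x) = (2x^2 + 3)·(x^3 + 4x^2 + x + 4) = 2x^5 + 3x^4 + 3x + 2. This has degree ≥ 4, so divide by f(x) over F_5: 2x^5 + 3x^4 + 3x + 2 = (2x + 1)·(x^4 + x^3 + x^2 + x + 3) + (2x^3 + 2x^2 + x + 4). Hence a·b ≡ 2x^3 + 2x^2 + x + 4 (mod f). (F_5[x]/(f) is a field with 5^4 = 625 elements since f is irreducible of degree 4.)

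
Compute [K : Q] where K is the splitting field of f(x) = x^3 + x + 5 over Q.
[K : Q] = 6

By the rational root test, any rational root of the monic integer polynomial f(x) = x^3 + x + 5 must be an integer dividing the constant term 5, i.e. one of ±{1, 5}. Evaluating: f(1) = 7, f(-1) = 3, f(5) = 135, f(-5) = -125; none is 0, so f has no rational root and is therefore irreducible over Q (a cubic with no linear factor over a field is irreducible). For an irreducible cubic, the Galois group is A_3 or S_3 according as the discriminant disc(f) = -4a^3 - 27b^2 = -4·(1)^3 - 27·(5)^2 = -679 is or is not a square in Q. Here disc(f) = -679 is not a perfect square in Q, so the Galois group of f over Q is not contained in A_3 and must be all of S_3. The splitting field has degree |S_3| = 6 over Q, so [K : Q] = 6.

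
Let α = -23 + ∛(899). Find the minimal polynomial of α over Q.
m_α(x) = x^3 + 69x^2 + 1587x + 11268

Set β = α + 23 = ∛(899), so β^3 = 899. Then (α + 23)^3 - 899 = 0, i.e. α is a root of g(x) = (x + 23)^3 - 899 = x^3 + 69x^2 + 1587x + 11268. Since g(x) = h(x + 23) where h(x) = x^3 - 899, and h is irreducible over Q (because 899 is not a perfect cube, so h has no rational root, and a monic cubic with no rational root is irreducible), g is also irreducible (irreducibility is preserved under the substitution x → x + 23). Hence m_α(x) = x^3 + 69x^2 + 1587x + 11268.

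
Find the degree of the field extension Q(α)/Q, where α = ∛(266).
[Q(α):Q] = 3

The minimal polynomial of α is x^3 - 266, irreducible over Q since 266 is not a perfect cube (so x^3 - 266 has no rational root). Hence [Q(α):Q] = deg(m_α) = 3.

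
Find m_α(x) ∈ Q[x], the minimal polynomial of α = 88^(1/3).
m_α(x) = x^3 - 88

α satisfies α^3 = 88, so x^3 - 88 annihilates α. By the rational root test, a rational root p/q (in lowest terms) of x^3 - 88 would satisfy p^3 = 88 q^3, forcing q = 1 and p^3 = 88; but 88 is not a perfect cube, contradiction. A monic cubic over Q with no rational root is irreducible (any nontrivial factorization would include a linear factor). Hence x^3 - 88 is the minimal polynomial of α, and in particular [Q(α):Q] = 3.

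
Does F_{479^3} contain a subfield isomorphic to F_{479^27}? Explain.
No: F_{479^27} is not a subfield of F_{479^3}

F_{p^m} embeds in F_{p^n} iff m | n. Here 27 ∤ 3 (since 3 = 0·27 + 3 with remainder 3 ≠ 0), so F_{479^27} is not a subfield of F_{479^3}. Equivalently: if it were, the tower law would give 27 = [F_{479^27}:F_479] dividing [F_{479^3}:F_479] = 3, contradiction.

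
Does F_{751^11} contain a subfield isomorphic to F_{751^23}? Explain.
No: F_{751^23} is not a subfield of F_{751^11}

F_{p^m} embeds in F_{p^n} iff m | n. Here 23 ∤ 11 (since 11 = 0·23 + 11 with remainder 11 ≠ 0), so F_{751^23} is not a subfield of F_{751^11}. Equivalently: if it were, the tower law would give 23 = [F_{751^23}:F_751] dividing [F_{751^11}:F_751] = 11, contradiction.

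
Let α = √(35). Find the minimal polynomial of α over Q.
m_α(x) = x^2 - 35

α satisfies α^2 - 35 = 0, so x^2 - 35 annihilates α. Since d = 35 is squarefree and ≠ 1, it is not a perfect square in Q, so x^2 - 35 has no rational root and is therefore irreducible over Q (a degree-2 polynomial over a field is irreducible iff it has no root). Hence m_α(x) = x^2 - 35.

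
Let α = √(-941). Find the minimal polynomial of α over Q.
m_α(x) = x^2 + 941

α satisfies α^2 + 941 = 0, so x^2 + 941 annihilates α. Since d = -941 is squarefree and ≠ 1, it is not a perfect square in Q, so x^2 + 941 has no rational root and is therefore irreducible over Q (a degree-2 polynomial over a field is irreducible iff it has no root). Hence m_α(x) = x^2 + 941.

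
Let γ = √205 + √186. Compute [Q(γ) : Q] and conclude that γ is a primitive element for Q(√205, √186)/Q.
[Q(γ) : Q] = 4 (equivalently, Q(γ) = Q(√205, √186))

Obviously Q(γ) ⊆ Q(√205, √186), and [Q(√205, √186):Q] = 4 (since 205, 186 are distinct squarefree integers > 1 with 38130 not a perfect square). To show equality we compute the minimal polynomial of γ. From γ = √205 + √186: γ^2 = 205 + 2√(38130) + 186 = 391 + 2√(38130), so γ^2 - 391 = 2√(38130); squaring, (γ^2 - 391)^2 = 4·38130, i.e. γ^4 - 782γ^2 + 152881 - 152520 = 0, i.e. γ^4 - 782γ^2 + 361 = 0. So γ is a root of x^4 - 782x^2 + 361. This polynomial is irreducible over Q: it has no rational root (each ±√205 ± √186 is irrational), and any factorization into two quadratics over Q would force √(38130) ∈ Q (pairing opposite roots) or √205, √186 ∈ Q (other pairings), all impossible. Hence [Q(γ):Q] = 4 = [Q(√205, √186):Q], so Q(γ) = Q(√205, √186).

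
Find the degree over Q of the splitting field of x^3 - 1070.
[K : Q] = 6

The roots of x^3 - 1070 are ∛1070, ω∛1070, ω^2∛1070 where ω = e^(2πi/3) is a primitive cube root of unity, so K = Q(∛1070, ω). Now [Q(∛1070):Q] = 3 (since 1070 is not a perfect cube, x^3 - 1070 is irreducible) and [Q(ω):Q] = 2. Both 2 and 3 divide [K:Q], and [K:Q] ≤ 3·2 = 6, so [K:Q] = 6. (Equivalently: Q(∛1070) ⊂ R but ω ∉ R, so [K : Q(∛1070)] = 2.)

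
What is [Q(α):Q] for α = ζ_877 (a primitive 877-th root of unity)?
[Q(α):Q] = 876

The minimal polynomial of ζ_877 over Q is the 877-th cyclotomic polynomial Φ_877(x), which is irreducible over Q and has degree φ(877) = 876. Hence [Q(α):Q] = φ(877) = 876.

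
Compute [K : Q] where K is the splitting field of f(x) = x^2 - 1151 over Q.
[K : Q] = 2

f(x) = x^2 - 1151 factors as (x - √1151)(x + √1151). The splitting field is K = Q(√1151). Since 1151 is squarefree and > 1, it is not a perfect square, so x^2 - 1151 is irreducible over Q and [Q(√1151) : Q] = 2. Hence [K : Q] = 2.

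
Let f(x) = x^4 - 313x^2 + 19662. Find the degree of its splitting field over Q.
[K : Q] = 4

Solving the quadratic in x^2: x^2 = (313 ± √(313^2 - 4·19662))/2 = (313 ± √19321)/2 = (313 ± 139)/2, giving x^2 = 226 or x^2 = 87. So f(x) = (x^2 - 226)(x^2 - 87) and the roots of f are ±√226, ±√87. Hence the splitting field is K = Q(√226, √87). Since 226 and 87 are distinct squarefree integers > 1, their product 19662 is not a perfect square, so √87 ∉ Q(√226). By the tower law [K:Q] = [Q(√226,√87):Q(√226)] · [Q(√226):Q] = 2 · 2 = 4.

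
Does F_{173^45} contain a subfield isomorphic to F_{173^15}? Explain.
Yes: F_{173^15} is a subfield of F_{173^45}

F_{p^m} embeds in F_{p^n} iff m | n (since F_{p^n} is the splitting field of x^(p^n) - x, and F_{p^m} ⊂ F_{p^n} forces p^n to be a power of p^m, i.e. m | n; conversely if m | n then every root of x^(p^m) - x is a root of x^(p^n) - x). Here 15 | 45 (since 45 = 3·15), so F_{173^15} is a subfield of F_{173^45}, and [F_{173^45} : F_{173^15}] = 45/15 = 3.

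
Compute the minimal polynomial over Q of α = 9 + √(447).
m_α(x) = x^2 - 18x - 366

From α - 9 = √(447), squaring gives (α - 9)^2 = 447, i.e. α^2 - 18α + 81 = 447, so α^2 - 18α - 366 = 0. The discriminant of x^2 - 18x - 366 is (-18)^2 - 4·(-366) = 324 + 1464 = 1788, and 4·(447) is not a perfect square in Q since 447 is squarefree and ≠ 1. Hence x^2 - 18x - 366 is irreducible over Q and is the minimal polynomial of α.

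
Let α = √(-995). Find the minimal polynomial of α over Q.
m_α(x) = x^2 + 995

α satisfies α^2 + 995 = 0, so x^2 + 995 annihilates α. Since d = -995 is squarefree and ≠ 1, it is not a perfect square in Q, so x^2 + 995 has no rational root and is therefore irreducible over Q (a degree-2 polynomial over a field is irreducible iff it has no root). Hence m_α(x) = x^2 + 995.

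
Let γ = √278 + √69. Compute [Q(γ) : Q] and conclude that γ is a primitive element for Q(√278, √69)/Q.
[Q(γ) : Q] = 4 (equivalently, Q(γ) = Q(√278, √69))

Obviously Q(γ) ⊆ Q(√278, √69), and [Q(√278, √69):Q] = 4 (since 278, 69 are distinct squarefree integers > 1 with 19182 not a perfect square). To show equality we compute the minimal polynomial of γ. From γ = √278 + √69: γ^2 = 278 + 2√(19182) + 69 = 347 + 2√(19182), so γ^2 - 347 = 2√(19182); squaring, (γ^2 - 347)^2 = 4·19182, i.e. γ^4 - 694γ^2 + 120409 - 76728 = 0, i.e. γ^4 - 694γ^2 + 43681 = 0. So γ is a root of x^4 - 694x^2 + 43681. This polynomial is irreducible over Q: it has no rational root (each ±√278 ± √69 is irrational), and any factorization into two quadratics over Q would force √(19182) ∈ Q (pairing opposite roots) or √278, √69 ∈ Q (other pairings), all impossible. Hence [Q(γ):Q] = 4 = [Q(√278, √69):Q], so Q(γ) = Q(√278, √69).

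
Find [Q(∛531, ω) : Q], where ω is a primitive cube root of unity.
[Q(∛531, ω) : Q] = 6

[Q(∛531):Q] = 3 (min poly x^3 - 531, irreducible since 531 is not a perfect cube). [Q(ω):Q] = 2 (min poly x^2 + x + 1). Since Q(∛531) ⊂ R and ω ∉ R, we have ω ∉ Q(∛531), so x^2 + x + 1 remains irreducible over Q(∛531) and [Q(∛531, ω) : Q(∛531)] = 2. By the tower law, [Q(∛531, ω) : Q] = 3 · 2 = 6. (In fact Q(∛531, ω) is the splitting field of x^3 - 531 over Q.)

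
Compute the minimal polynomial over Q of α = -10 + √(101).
m_α(x) = x^2 + 20x - 1

From α + 10 = √(101), squaring gives (α + 10)^2 = 101, i.e. α^2 + 20α + 100 = 101, so α^2 + 20α - 1 = 0. The discriminant of x^2 + 20x - 1 is (20)^2 - 4·(-1) = 400 + 4 = 404, and 4·(101) is not a perfect square in Q since 101 is squarefree and ≠ 1. Hence x^2 + 20x - 1 is irreducible over Q and is the minimal polynomial of α.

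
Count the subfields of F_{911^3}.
F_{911^3} has 2 subfields

The subfields of F_{p^n} are exactly the fields F_{p^d} for d | n (each is the fixed field of the unique index-d subgroup of Gal(F_{p^n}/F_p) ≅ Z/nZ). The divisors of n = 3 are {1, 3}, giving 2 subfields: F_{911^1}, F_{911^3}.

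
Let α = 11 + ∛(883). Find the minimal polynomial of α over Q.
m_α(x) = x^3 - 33x^2 + 363x - 2214

Set β = α - 11 = ∛(883), so β^3 = 883. Then (α - 11)^3 - 883 = 0, i.e. α is a root of g(x) = (x - 11)^3 - 883 = x^3 - 33x^2 + 363x - 2214. Since g(x) = h(x - 11) where h(x) = x^3 - 883, and h is irreducible over Q (because 883 is not a perfect cube, so h has no rational root, and a monic cubic with no rational root is irreducible), g is also irreducible (irreducibility is preserved under the substitution x → x - 11). Hence m_α(x) = x^3 - 33x^2 + 363x - 2214.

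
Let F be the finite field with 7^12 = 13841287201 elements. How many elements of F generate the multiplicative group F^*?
There are φ(13841287200) = 3135283200 primitive elements

F_q^* is cyclic of order q - 1 = 13841287200. A cyclic group of order m has exactly φ(m) generators. Here m = 13841287200 = 2^5 · 3^2 · 5^2 · 13 · 19 · 43 · 181, so the number of primitive elements is φ(13841287200) = 3135283200.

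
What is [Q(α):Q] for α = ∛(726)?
[Q(α):Q] = 3

The minimal polynomial of α is x^3 - 726, irreducible over Q since 726 is not a perfect cube (so x^3 - 726 has no rational root). Hence [Q(α):Q] = deg(m_α) = 3.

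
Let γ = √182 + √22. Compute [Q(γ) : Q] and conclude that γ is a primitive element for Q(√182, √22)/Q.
[Q(γ) : Q] = 4 (equivalently, Q(γ) = Q(√182, √22))

Obviously Q(γ) ⊆ Q(√182, √22), and [Q(√182, √22):Q] = 4 (since 182, 22 are distinct squarefree integers > 1 with 4004 not a perfect square). To show equality we compute the minimal polynomial of γ. From γ = √182 + √22: γ^2 = 182 + 2√(4004) + 22 = 204 + 2√(4004), so γ^2 - 204 = 2√(4004); squaring, (γ^2 - 204)^2 = 4·4004, i.e. γ^4 - 408γ^2 + 41616 - 16016 = 0, i.e. γ^4 - 408γ^2 + 25600 = 0. So γ is a root of x^4 - 408x^2 + 25600. This polynomial is irreducible over Q: it has no rational root (each ±√182 ± √22 is irrational), and any factorization into two quadratics over Q would force √(4004) ∈ Q (pairing opposite roots) or √182, √22 ∈ Q (other pairings), all impossible. Hence [Q(γ):Q] = 4 = [Q(√182, √22):Q], so Q(γ) = Q(√182, √22).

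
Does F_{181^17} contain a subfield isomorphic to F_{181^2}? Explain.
No: F_{181^2} is not a subfield of F_{181^17}

F_{p^m} embeds in F_{p^n} iff m | n. Here 2 ∤ 17 (since 17 = 8·2 + 1 with remainder 1 ≠ 0), so F_{181^2} is not a subfield of F_{181^17}. Equivalently: if it were, the tower law would give 2 = [F_{181^2}:F_181] dividing [F_{181^17}:F_181] = 17, contradiction.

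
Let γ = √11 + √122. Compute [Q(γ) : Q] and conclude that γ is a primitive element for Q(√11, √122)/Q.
[Q(γ) : Q] = 4 (equivalently, Q(γ) = Q(√11, √122))

Obviously Q(γ) ⊆ Q(√11, √122), and [Q(√11, √122):Q] = 4 (since 11, 122 are distinct squarefree integers > 1 with 1342 not a perfect square). To show equality we compute the minimal polynomial of γ. From γ = √11 + √122: γ^2 = 11 + 2√(1342) + 122 = 133 + 2√(1342), so γ^2 - 133 = 2√(1342); squaring, (γ^2 - 133)^2 = 4·1342, i.e. γ^4 - 266γ^2 + 17689 - 5368 = 0, i.e. γ^4 - 266γ^2 + 12321 = 0. So γ is a root of x^4 - 266x^2 + 12321. This polynomial is irreducible over Q: it has no rational root (each ±√11 ± √122 is irrational), and any factorization into two quadratics over Q would force √(1342) ∈ Q (pairing opposite roots) or √11, √122 ∈ Q (other pairings), all impossible. Hence [Q(γ):Q] = 4 = [Q(√11, √122):Q], so Q(γ) = Q(√11, √122).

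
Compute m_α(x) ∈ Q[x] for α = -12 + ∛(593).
m_α(x) = x^3 + 36x^2 + 432x + 1135

Set β = α + 12 = ∛(593), so β^3 = 593. Then (α + 12)^3 - 593 = 0, i.e. α is a root of g(x) = (x + 12)^3 - 593 = x^3 + 36x^2 + 432x + 1135. Since g(x) = h(x + 12) where h(x) = x^3 - 593, and h is irreducible over Q (because 593 is not a perfect cube, so h has no rational root, and a monic cubic with no rational root is irreducible), g is also irreducible (irreducibility is preserved under the substitution x → x + 12). Hence m_α(x) = x^3 + 36x^2 + 432x + 1135.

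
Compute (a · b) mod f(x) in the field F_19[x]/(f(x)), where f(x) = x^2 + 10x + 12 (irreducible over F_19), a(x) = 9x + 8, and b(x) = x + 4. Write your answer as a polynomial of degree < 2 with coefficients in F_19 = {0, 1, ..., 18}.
a · b ≡ 11x (mod f(x))

Multiply in F_19[x]: a(x)·b(x) = (9x + 8)·(x + 4) = 9x^2 + 6x + 13. This has degree ≥ 2, so divide by f(x) over F_19: 9x^2 + 6x + 13 = (9)·(x^2 + 10x + 12) + (11x). Hence a·b ≡ 11x (mod f). (F_19[x]/(f) is a field with 19^2 = 361 elements since f is irreducible of degree 2.)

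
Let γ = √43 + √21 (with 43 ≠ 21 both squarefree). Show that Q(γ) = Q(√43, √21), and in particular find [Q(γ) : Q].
[Q(γ) : Q] = 4 (equivalently, Q(γ) = Q(√43, √21))

Obviously Q(γ) ⊆ Q(√43, √21), and [Q(√43, √21):Q] = 4 (since 43, 21 are distinct squarefree integers > 1 with 903 not a perfect square). To show equality we compute the minimal polynomial of γ. From γ = √43 + √21: γ^2 = 43 + 2√(903) + 21 = 64 + 2√(903), so γ^2 - 64 = 2√(903); squaring, (γ^2 - 64)^2 = 4·903, i.e. γ^4 - 128γ^2 + 4096 - 3612 = 0, i.e. γ^4 - 128γ^2 + 484 = 0. So γ is a root of x^4 - 128x^2 + 484. This polynomial is irreducible over Q: it has no rational root (each ±√43 ± √21 is irrational), and any factorization into two quadratics over Q would force √(903) ∈ Q (pairing opposite roots) or √43, √21 ∈ Q (other pairings), all impossible. Hence [Q(γ):Q] = 4 = [Q(√43, √21):Q], so Q(γ) = Q(√43, √21).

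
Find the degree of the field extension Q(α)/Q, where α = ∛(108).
[Q(α):Q] = 3

The minimal polynomial of α is x^3 - 108, irreducible over Q since 108 is not a perfect cube (so x^3 - 108 has no rational root). Hence [Q(α):Q] = deg(m_α) = 3.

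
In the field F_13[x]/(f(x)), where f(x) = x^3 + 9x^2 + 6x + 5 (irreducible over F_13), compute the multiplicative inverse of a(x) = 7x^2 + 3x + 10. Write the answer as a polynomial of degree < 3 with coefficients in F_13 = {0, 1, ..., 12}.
a(x)^(-1) ≡ 4x^2 + 8x + 3 (mod f(x))

Since f is irreducible over F_13, F_13[x]/(f) is a field and a(x) ≠ 0 has an inverse. Apply the extended Euclidean algorithm to f(x) and a(x) in F_13[x]: f(x) = (2x + 6)·a(x) + (7x + 10);  a(x) = (x + 12)·(7x + 10) + (7). The last nonzero remainder is the constant 7 = gcd(f, a) in F_13. Back-substituting through the division chain expresses 7 = s(x)·a(x) + t(x)·f(x) with s(x) ≡ 2x^2 + 4x + 8 (mod f), so (2x^2 + 4x + 8)·a(x) ≡ 7 (mod f). Multiplying by 7^(-1) ≡ 2 in F_13 gives a(x)^(-1) ≡ 2·(2x^2 + 4x + 8) ≡ 4x^2 + 8x + 3 (mod f). Check: (7x^2 + 3x + 10)·(4x^2 + 8x + 3) = 2x^4 + 3x^3 + 7x^2 + 11x + 4 ≡ 1 (mod x^3 + 9x^2 + 6x + 5).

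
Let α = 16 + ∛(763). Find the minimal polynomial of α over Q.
m_α(x) = x^3 - 48x^2 + 768x - 4859

Set β = α - 16 = ∛(763), so β^3 = 763. Then (α - 16)^3 - 763 = 0, i.e. α is a root of g(x) = (x - 16)^3 - 763 = x^3 - 48x^2 + 768x - 4859. Since g(x) = h(x - 16) where h(x) = x^3 - 763, and h is irreducible over Q (because 763 is not a perfect cube, so h has no rational root, and a monic cubic with no rational root is irreducible), g is also irreducible (irreducibility is preserved under the substitution x → x - 16). Hence m_α(x) = x^3 - 48x^2 + 768x - 4859.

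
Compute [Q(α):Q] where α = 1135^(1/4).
[Q(α):Q] = 4

α is a root of x^4 - 1135. By Eisenstein's criterion at the prime p = 5 (which divides the constant term 1135 but p^2 = 25 does not, since 1135 is squarefree), x^4 - 1135 is irreducible over Q. Hence [Q(α):Q] = 4.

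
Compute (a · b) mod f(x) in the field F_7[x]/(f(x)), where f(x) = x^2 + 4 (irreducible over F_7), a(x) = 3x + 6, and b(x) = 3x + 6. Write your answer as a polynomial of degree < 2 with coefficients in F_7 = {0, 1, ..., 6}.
a · b ≡ x (mod f(x))

Multiply in F_7[x]: a(x)·b(x) = (3x + 6)·(3x + 6) = 2x^2 + x + 1. This has degree ≥ 2, so divide by f(x) over F_7: 2x^2 + x + 1 = (2)·(x^2 + 4) + (x). Hence a·b ≡ x (mod f). (F_7[x]/(f) is a field with 7^2 = 49 elements since f is irreducible of degree 2.)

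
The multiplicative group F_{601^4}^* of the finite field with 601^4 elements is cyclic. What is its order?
|F_{601^4}^*| = 130466162400

F_{601^4} has 601^4 = 130466162401 elements; its multiplicative group consists of all nonzero elements, so |F_{601^4}^*| = 130466162401 - 1 = 130466162400. (It is cyclic since any finite subgroup of the multiplicative group of a field is cyclic.)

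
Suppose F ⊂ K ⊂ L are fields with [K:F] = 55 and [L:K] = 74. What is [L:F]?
[L:F] = 4070

The tower law says that for any tower of field extensions F ⊂ K ⊂ L with finite degrees, [L:F] = [L:K] · [K:F]. Here this gives [L:F] = 74 · 55 = 4070.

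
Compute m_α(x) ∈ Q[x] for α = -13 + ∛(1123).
m_α(x) = x^3 + 39x^2 + 507x + 1074

Set β = α + 13 = ∛(1123), so β^3 = 1123. Then (α + 13)^3 - 1123 = 0, i.e. α is a root of g(x) = (x + 13)^3 - 1123 = x^3 + 39x^2 + 507x + 1074. Since g(x) = h(x + 13) where h(x) = x^3 - 1123, and h is irreducible over Q (because 1123 is not a perfect cube, so h has no rational root, and a monic cubic with no rational root is irreducible), g is also irreducible (irreducibility is preserved under the substitution x → x + 13). Hence m_α(x) = x^3 + 39x^2 + 507x + 1074.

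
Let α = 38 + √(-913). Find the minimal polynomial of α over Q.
m_α(x) = x^2 - 76x + 2357

From α - 38 = √(-913), squaring gives (α - 38)^2 = -913, i.e. α^2 - 76α + 1444 = -913, so α^2 - 76α + 2357 = 0. The discriminant of x^2 - 76x + 2357 is (-76)^2 - 4·(2357) = 5776 - 9428 = -3652, and 4·(-913) is not a perfect square in Q since -913 is squarefree and ≠ 1. Hence x^2 - 76x + 2357 is irreducible over Q and is the minimal polynomial of α.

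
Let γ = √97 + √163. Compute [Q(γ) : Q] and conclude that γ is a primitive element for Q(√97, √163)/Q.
[Q(γ) : Q] = 4 (equivalently, Q(γ) = Q(√97, √163))

Obviously Q(γ) ⊆ Q(√97, √163), and [Q(√97, √163):Q] = 4 (since 97, 163 are distinct squarefree integers > 1 with 15811 not a perfect square). To show equality we compute the minimal polynomial of γ. From γ = √97 + √163: γ^2 = 97 + 2√(15811) + 163 = 260 + 2√(15811), so γ^2 - 260 = 2√(15811); squaring, (γ^2 - 260)^2 = 4·15811, i.e. γ^4 - 520γ^2 + 67600 - 63244 = 0, i.e. γ^4 - 520γ^2 + 4356 = 0. So γ is a root of x^4 - 520x^2 + 4356. This polynomial is irreducible over Q: it has no rational root (each ±√97 ± √163 is irrational), and any factorization into two quadratics over Q would force √(15811) ∈ Q (pairing opposite roots) or √97, √163 ∈ Q (other pairings), all impossible. Hence [Q(γ):Q] = 4 = [Q(√97, √163):Q], so Q(γ) = Q(√97, √163).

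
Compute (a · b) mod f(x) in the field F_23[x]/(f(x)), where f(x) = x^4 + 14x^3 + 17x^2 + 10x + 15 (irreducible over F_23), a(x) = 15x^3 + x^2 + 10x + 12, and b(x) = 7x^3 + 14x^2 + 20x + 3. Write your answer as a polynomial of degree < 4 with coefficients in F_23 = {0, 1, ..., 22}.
a · b ≡ 2x^3 + 3x^2 + 2x + 19 (mod f(x))

Multiply in F_23[x]: a(x)·b(x) = (15x^3 + x^2 + 10x + 12)·(7x^3 + 14x^2 + 20x + 3) = 13x^6 + 10x^5 + 16x^4 + 13x^3 + 3x^2 + 17x + 13. This has degree ≥ 4, so divide by f(x) over F_23: 13x^6 + 10x^5 + 16x^4 + 13x^3 + 3x^2 + 17x + 13 = (13x^2 + 12x + 18)·(x^4 + 14x^3 + 17x^2 + 10x + 15) + (2x^3 + 3x^2 + 2x + 19). Hence a·b ≡ 2x^3 + 3x^2 + 2x + 19 (mod f). (F_23[x]/(f) is a field with 23^4 = 279841 elements since f is irreducible of degree 4.)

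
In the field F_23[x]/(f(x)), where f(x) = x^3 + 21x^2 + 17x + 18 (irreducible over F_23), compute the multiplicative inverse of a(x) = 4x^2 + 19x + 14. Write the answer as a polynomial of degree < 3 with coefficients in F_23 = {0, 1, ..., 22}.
a(x)^(-1) ≡ 19x^2 + 2x + 21 (mod f(x))

Since f is irreducible over F_23, F_23[x]/(f) is a field and a(x) ≠ 0 has an inverse. Apply the extended Euclidean algorithm to f(x) and a(x) in F_23[x]: f(x) = (6x + 17)·a(x) + (x + 10);  a(x) = (4x + 2)·(x + 10) + (17). The last nonzero remainder is the constant 17 = gcd(f, a) in F_23. Back-substituting through the division chain expresses 17 = s(x)·a(x) + t(x)·f(x) with s(x) ≡ x^2 + 11x + 12 (mod f), so (x^2 + 11x + 12)·a(x) ≡ 17 (mod f). Multiplying by 17^(-1) ≡ 19 in F_23 gives a(x)^(-1) ≡ 19·(x^2 + 11x + 12) ≡ 19x^2 + 2x + 21 (mod f). Check: (4x^2 + 19x + 14)·(19x^2 + 2x + 21) = 7x^4 + x^3 + 20x^2 + 13x + 18 ≡ 1 (mod x^3 + 21x^2 + 17x + 18).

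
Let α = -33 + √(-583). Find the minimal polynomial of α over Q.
m_α(x) = x^2 + 66x + 1672

From α + 33 = √(-583), squaring gives (α + 33)^2 = -583, i.e. α^2 + 66α + 1089 = -583, so α^2 + 66α + 1672 = 0. The discriminant of x^2 + 66x + 1672 is (66)^2 - 4·(1672) = 4356 - 6688 = -2332, and 4·(-583) is not a perfect square in Q since -583 is squarefree and ≠ 1. Hence x^2 + 66x + 1672 is irreducible over Q and is the minimal polynomial of α.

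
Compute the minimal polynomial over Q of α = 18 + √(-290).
m_α(x) = x^2 - 36x + 614

From α - 18 = √(-290), squaring gives (α - 18)^2 = -290, i.e. α^2 - 36α + 324 = -290, so α^2 - 36α + 614 = 0. The discriminant of x^2 - 36x + 614 is (-36)^2 - 4·(614) = 1296 - 2456 = -1160, and 4·(-290) is not a perfect square in Q since -290 is squarefree and ≠ 1. Hence x^2 - 36x + 614 is irreducible over Q and is the minimal polynomial of α.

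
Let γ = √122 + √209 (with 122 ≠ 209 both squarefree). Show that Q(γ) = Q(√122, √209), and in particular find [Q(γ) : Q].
[Q(γ) : Q] = 4 (equivalently, Q(γ) = Q(√122, √209))

Obviously Q(γ) ⊆ Q(√122, √209), and [Q(√122, √209):Q] = 4 (since 122, 209 are distinct squarefree integers > 1 with 25498 not a perfect square). To show equality we compute the minimal polynomial of γ. From γ = √122 + √209: γ^2 = 122 + 2√(25498) + 209 = 331 + 2√(25498), so γ^2 - 331 = 2√(25498); squaring, (γ^2 - 331)^2 = 4·25498, i.e. γ^4 - 662γ^2 + 109561 - 101992 = 0, i.e. γ^4 - 662γ^2 + 7569 = 0. So γ is a root of x^4 - 662x^2 + 7569. This polynomial is irreducible over Q: it has no rational root (each ±√122 ± √209 is irrational), and any factorization into two quadratics over Q would force √(25498) ∈ Q (pairing opposite roots) or √122, √209 ∈ Q (other pairings), all impossible. Hence [Q(γ):Q] = 4 = [Q(√122, √209):Q], so Q(γ) = Q(√122, √209).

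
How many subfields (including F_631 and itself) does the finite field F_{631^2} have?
F_{631^2} has 2 subfields

The subfields of F_{p^n} are exactly the fields F_{p^d} for d | n (each is the fixed field of the unique index-d subgroup of Gal(F_{p^n}/F_p) ≅ Z/nZ). The divisors of n = 2 are {1, 2}, giving 2 subfields: F_{631^1}, F_{631^2}.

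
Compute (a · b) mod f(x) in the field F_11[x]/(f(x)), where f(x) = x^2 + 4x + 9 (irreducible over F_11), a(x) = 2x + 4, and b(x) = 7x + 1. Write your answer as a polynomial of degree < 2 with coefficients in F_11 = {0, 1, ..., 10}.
a · b ≡ 7x + 10 (mod f(x))

Multiply in F_11[x]: a(x)·b(x) = (2x + 4)·(7x + 1) = 3x^2 + 8x + 4. This has degree ≥ 2, so divide by f(x) over F_11: 3x^2 + 8x + 4 = (3)·(x^2 + 4x + 9) + (7x + 10). Hence a·b ≡ 7x + 10 (mod f). (F_11[x]/(f) is a field with 11^2 = 121 elements since f is irreducible of degree 2.)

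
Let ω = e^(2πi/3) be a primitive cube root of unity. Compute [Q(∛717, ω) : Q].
[Q(∛717, ω) : Q] = 6

[Q(∛717):Q] = 3 (min poly x^3 - 717, irreducible since 717 is not a perfect cube). [Q(ω):Q] = 2 (min poly x^2 + x + 1). Since Q(∛717) ⊂ R and ω ∉ R, we have ω ∉ Q(∛717), so x^2 + x + 1 remains irreducible over Q(∛717) and [Q(∛717, ω) : Q(∛717)] = 2. By the tower law, [Q(∛717, ω) : Q] = 3 · 2 = 6. (In fact Q(∛717, ω) is the splitting field of x^3 - 717 over Q.)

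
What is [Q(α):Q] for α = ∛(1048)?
[Q(α):Q] = 3

The minimal polynomial of α is x^3 - 1048, irreducible over Q since 1048 is not a perfect cube (so x^3 - 1048 has no rational root). Hence [Q(α):Q] = deg(m_α) = 3.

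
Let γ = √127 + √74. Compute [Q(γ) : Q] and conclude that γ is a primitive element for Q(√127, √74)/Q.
[Q(γ) : Q] = 4 (equivalently, Q(γ) = Q(√127, √74))

Obviously Q(γ) ⊆ Q(√127, √74), and [Q(√127, √74):Q] = 4 (since 127, 74 are distinct squarefree integers > 1 with 9398 not a perfect square). To show equality we compute the minimal polynomial of γ. From γ = √127 + √74: γ^2 = 127 + 2√(9398) + 74 = 201 + 2√(9398), so γ^2 - 201 = 2√(9398); squaring, (γ^2 - 201)^2 = 4·9398, i.e. γ^4 - 402γ^2 + 40401 - 37592 = 0, i.e. γ^4 - 402γ^2 + 2809 = 0. So γ is a root of x^4 - 402x^2 + 2809. This polynomial is irreducible over Q: it has no rational root (each ±√127 ± √74 is irrational), and any factorization into two quadratics over Q would force √(9398) ∈ Q (pairing opposite roots) or √127, √74 ∈ Q (other pairings), all impossible. Hence [Q(γ):Q] = 4 = [Q(√127, √74):Q], so Q(γ) = Q(√127, √74).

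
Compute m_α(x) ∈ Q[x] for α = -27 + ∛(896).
m_α(x) = x^3 + 81x^2 + 2187x + 18787

Set β = α + 27 = ∛(896), so β^3 = 896. Then (α + 27)^3 - 896 = 0, i.e. α is a root of g(x) = (x + 27)^3 - 896 = x^3 + 81x^2 + 2187x + 18787. Since g(x) = h(x + 27) where h(x) = x^3 - 896, and h is irreducible over Q (because 896 is not a perfect cube, so h has no rational root, and a monic cubic with no rational root is irreducible), g is also irreducible (irreducibility is preserved under the substitution x → x + 27). Hence m_α(x) = x^3 + 81x^2 + 2187x + 18787.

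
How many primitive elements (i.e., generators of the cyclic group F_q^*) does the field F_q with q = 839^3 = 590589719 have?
There are φ(590589718) = 294589680 primitive elements

F_q^* is cyclic of order q - 1 = 590589718. A cyclic group of order m has exactly φ(m) generators. Here m = 590589718 = 2 · 419 · 704761, so the number of primitive elements is φ(590589718) = 294589680.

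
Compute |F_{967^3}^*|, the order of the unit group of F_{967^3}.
|F_{967^3}^*| = 904231062

F_{967^3} has 967^3 = 904231063 elements; its multiplicative group consists of all nonzero elements, so |F_{967^3}^*| = 904231063 - 1 = 904231062. (It is cyclic since any finite subgroup of the multiplicative group of a field is cyclic.)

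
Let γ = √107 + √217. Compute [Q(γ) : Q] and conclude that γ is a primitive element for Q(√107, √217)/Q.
[Q(γ) : Q] = 4 (equivalently, Q(γ) = Q(√107, √217))

Obviously Q(γ) ⊆ Q(√107, √217), and [Q(√107, √217):Q] = 4 (since 107, 217 are distinct squarefree integers > 1 with 23219 not a perfect square). To show equality we compute the minimal polynomial of γ. From γ = √107 + √217: γ^2 = 107 + 2√(23219) + 217 = 324 + 2√(23219), so γ^2 - 324 = 2√(23219); squaring, (γ^2 - 324)^2 = 4·23219, i.e. γ^4 - 648γ^2 + 104976 - 92876 = 0, i.e. γ^4 - 648γ^2 + 12100 = 0. So γ is a root of x^4 - 648x^2 + 12100. This polynomial is irreducible over Q: it has no rational root (each ±√107 ± √217 is irrational), and any factorization into two quadratics over Q would force √(23219) ∈ Q (pairing opposite roots) or √107, √217 ∈ Q (other pairings), all impossible. Hence [Q(γ):Q] = 4 = [Q(√107, √217):Q], so Q(γ) = Q(√107, √217).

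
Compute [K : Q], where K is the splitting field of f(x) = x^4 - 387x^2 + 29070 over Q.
[K : Q] = 4

Solving the quadratic in x^2: x^2 = (387 ± √(387^2 - 4·29070))/2 = (387 ± √33489)/2 = (387 ± 183)/2, giving x^2 = 285 or x^2 = 102. So f(x) = (x^2 - 285)(x^2 - 102) and the roots of f are ±√285, ±√102. Hence the splitting field is K = Q(√285, √102). Since 285 and 102 are distinct squarefree integers > 1, their product 29070 is not a perfect square, so √102 ∉ Q(√285). By the tower law [K:Q] = [Q(√285,√102):Q(√285)] · [Q(√285):Q] = 2 · 2 = 4.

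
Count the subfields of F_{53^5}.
F_{53^5} has 2 subfields

The subfields of F_{p^n} are exactly the fields F_{p^d} for d | n (each is the fixed field of the unique index-d subgroup of Gal(F_{p^n}/F_p) ≅ Z/nZ). The divisors of n = 5 are {1, 5}, giving 2 subfields: F_{53^1}, F_{53^5}.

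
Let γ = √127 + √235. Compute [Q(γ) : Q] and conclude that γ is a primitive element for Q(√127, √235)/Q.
[Q(γ) : Q] = 4 (equivalently, Q(γ) = Q(√127, √235))

Obviously Q(γ) ⊆ Q(√127, √235), and [Q(√127, √235):Q] = 4 (since 127, 235 are distinct squarefree integers > 1 with 29845 not a perfect square). To show equality we compute the minimal polynomial of γ. From γ = √127 + √235: γ^2 = 127 + 2√(29845) + 235 = 362 + 2√(29845), so γ^2 - 362 = 2√(29845); squaring, (γ^2 - 362)^2 = 4·29845, i.e. γ^4 - 724γ^2 + 131044 - 119380 = 0, i.e. γ^4 - 724γ^2 + 11664 = 0. So γ is a root of x^4 - 724x^2 + 11664. This polynomial is irreducible over Q: it has no rational root (each ±√127 ± √235 is irrational), and any factorization into two quadratics over Q would force √(29845) ∈ Q (pairing opposite roots) or √127, √235 ∈ Q (other pairings), all impossible. Hence [Q(γ):Q] = 4 = [Q(√127, √235):Q], so Q(γ) = Q(√127, √235).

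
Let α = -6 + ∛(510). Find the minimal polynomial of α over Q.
m_α(x) = x^3 + 18x^2 + 108x - 294

Set β = α + 6 = ∛(510), so β^3 = 510. Then (α + 6)^3 - 510 = 0, i.e. α is a root of g(x) = (x + 6)^3 - 510 = x^3 + 18x^2 + 108x - 294. Since g(x) = h(x + 6) where h(x) = x^3 - 510, and h is irreducible over Q (because 510 is not a perfect cube, so h has no rational root, and a monic cubic with no rational root is irreducible), g is also irreducible (irreducibility is preserved under the substitution x → x + 6). Hence m_α(x) = x^3 + 18x^2 + 108x - 294.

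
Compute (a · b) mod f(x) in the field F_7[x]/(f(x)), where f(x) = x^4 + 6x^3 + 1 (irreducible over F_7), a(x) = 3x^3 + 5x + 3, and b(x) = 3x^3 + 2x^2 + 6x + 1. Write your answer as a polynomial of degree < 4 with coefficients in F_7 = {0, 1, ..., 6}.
a · b ≡ 6x^2 + x + 4 (mod f(x))

Multiply in F_7[x]: a(x)·b(x) = (3x^3 + 5x + 3)·(3x^3 + 2x^2 + 6x + 1) = 2x^6 + 6x^5 + 5x^4 + x^3 + x^2 + 2x + 3. This has degree ≥ 4, so divide by f(x) over F_7: 2x^6 + 6x^5 + 5x^4 + x^3 + x^2 + 2x + 3 = (2x^2 + x + 6)·(x^4 + 6x^3 + 1) + (6x^2 + x + 4). Hence a·b ≡ 6x^2 + x + 4 (mod f). (F_7[x]/(f) is a field with 7^4 = 2401 elements since f is irreducible of degree 4.)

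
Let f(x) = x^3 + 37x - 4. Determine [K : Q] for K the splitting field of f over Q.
[K : Q] = 6

By the rational root test, any rational root of the monic integer polynomial f(x) = x^3 + 37x - 4 must be an integer dividing the constant term -4, i.e. one of ±{1, 2, 4}. Evaluating: f(1) = 34, f(-1) = -42, f(2) = 78, f(-2) = -86, f(4) = 208, f(-4) = -216; none is 0, so f has no rational root and is therefore irreducible over Q (a cubic with no linear factor over a field is irreducible). For an irreducible cubic, the Galois group is A_3 or S_3 according as the discriminant disc(f) = -4a^3 - 27b^2 = -4·(37)^3 - 27·(-4)^2 = -203044 is or is not a square in Q. Here disc(f) = -203044 is not a perfect square in Q, so the Galois group of f over Q is not contained in A_3 and must be all of S_3. The splitting field has degree |S_3| = 6 over Q, so [K : Q] = 6.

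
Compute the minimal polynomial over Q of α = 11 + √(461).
m_α(x) = x^2 - 22x - 340

From α - 11 = √(461), squaring gives (α - 11)^2 = 461, i.e. α^2 - 22α + 121 = 461, so α^2 - 22α - 340 = 0. The discriminant of x^2 - 22x - 340 is (-22)^2 - 4·(-340) = 484 + 1360 = 1844, and 4·(461) is not a perfect square in Q since 461 is squarefree and ≠ 1. Hence x^2 - 22x - 340 is irreducible over Q and is the minimal polynomial of α.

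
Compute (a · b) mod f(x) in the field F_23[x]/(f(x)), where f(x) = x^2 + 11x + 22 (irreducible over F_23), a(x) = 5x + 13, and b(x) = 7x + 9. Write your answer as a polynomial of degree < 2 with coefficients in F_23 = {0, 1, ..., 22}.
a · b ≡ 4x + 14 (mod f(x))

Multiply in F_23[x]: a(x)·b(x) = (5x + 13)·(7x + 9) = 12x^2 + 21x + 2. This has degree ≥ 2, so divide by f(x) over F_23: 12x^2 + 21x + 2 = (12)·(x^2 + 11x + 22) + (4x + 14). Hence a·b ≡ 4x + 14 (mod f). (F_23[x]/(f) is a field with 23^2 = 529 elements since f is irreducible of degree 2.)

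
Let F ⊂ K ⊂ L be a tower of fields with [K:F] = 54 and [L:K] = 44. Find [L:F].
[L:F] = 2376

The tower law says that for any tower of field extensions F ⊂ K ⊂ L with finite degrees, [L:F] = [L:K] · [K:F]. Here this gives [L:F] = 44 · 54 = 2376.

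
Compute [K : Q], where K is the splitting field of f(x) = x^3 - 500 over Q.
[K : Q] = 6

The roots of x^3 - 500 are ∛500, ω∛500, ω^2∛500 where ω = e^(2πi/3) is a primitive cube root of unity, so K = Q(∛500, ω). Now [Q(∛500):Q] = 3 (since 500 is not a perfect cube, x^3 - 500 is irreducible) and [Q(ω):Q] = 2. Both 2 and 3 divide [K:Q], and [K:Q] ≤ 3·2 = 6, so [K:Q] = 6. (Equivalently: Q(∛500) ⊂ R but ω ∉ R, so [K : Q(∛500)] = 2.)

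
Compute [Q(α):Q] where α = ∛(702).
[Q(α):Q] = 3

The minimal polynomial of α is x^3 - 702, irreducible over Q since 702 is not a perfect cube (so x^3 - 702 has no rational root). Hence [Q(α):Q] = deg(m_α) = 3.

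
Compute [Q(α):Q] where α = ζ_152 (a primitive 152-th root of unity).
[Q(α):Q] = 72

The minimal polynomial of ζ_152 over Q is the 152-th cyclotomic polynomial Φ_152(x), which is irreducible over Q and has degree φ(152) = 72. Hence [Q(α):Q] = φ(152) = 72.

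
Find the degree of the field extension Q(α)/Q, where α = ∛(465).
[Q(α):Q] = 3

The minimal polynomial of α is x^3 - 465, irreducible over Q since 465 is not a perfect cube (so x^3 - 465 has no rational root). Hence [Q(α):Q] = deg(m_α) = 3.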